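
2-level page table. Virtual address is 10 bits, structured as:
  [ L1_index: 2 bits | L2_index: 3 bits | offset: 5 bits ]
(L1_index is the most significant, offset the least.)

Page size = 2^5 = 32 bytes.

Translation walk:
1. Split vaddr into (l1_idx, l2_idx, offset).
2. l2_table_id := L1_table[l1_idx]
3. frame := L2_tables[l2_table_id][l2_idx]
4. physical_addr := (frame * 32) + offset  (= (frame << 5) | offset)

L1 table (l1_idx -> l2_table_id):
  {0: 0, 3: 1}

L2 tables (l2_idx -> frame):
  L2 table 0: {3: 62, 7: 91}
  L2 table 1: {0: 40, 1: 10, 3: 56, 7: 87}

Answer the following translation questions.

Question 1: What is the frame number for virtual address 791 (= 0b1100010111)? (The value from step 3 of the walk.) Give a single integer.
Answer: 40

Derivation:
vaddr = 791: l1_idx=3, l2_idx=0
L1[3] = 1; L2[1][0] = 40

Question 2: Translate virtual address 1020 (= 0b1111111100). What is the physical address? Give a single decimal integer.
Answer: 2812

Derivation:
vaddr = 1020 = 0b1111111100
Split: l1_idx=3, l2_idx=7, offset=28
L1[3] = 1
L2[1][7] = 87
paddr = 87 * 32 + 28 = 2812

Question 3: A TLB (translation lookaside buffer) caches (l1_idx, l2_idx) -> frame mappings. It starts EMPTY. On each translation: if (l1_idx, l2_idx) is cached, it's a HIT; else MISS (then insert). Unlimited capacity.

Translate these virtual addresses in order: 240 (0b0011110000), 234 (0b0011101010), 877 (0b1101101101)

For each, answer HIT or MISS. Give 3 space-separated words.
Answer: MISS HIT MISS

Derivation:
vaddr=240: (0,7) not in TLB -> MISS, insert
vaddr=234: (0,7) in TLB -> HIT
vaddr=877: (3,3) not in TLB -> MISS, insert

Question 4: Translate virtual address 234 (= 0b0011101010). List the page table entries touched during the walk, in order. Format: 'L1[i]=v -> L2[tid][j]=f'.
Answer: L1[0]=0 -> L2[0][7]=91

Derivation:
vaddr = 234 = 0b0011101010
Split: l1_idx=0, l2_idx=7, offset=10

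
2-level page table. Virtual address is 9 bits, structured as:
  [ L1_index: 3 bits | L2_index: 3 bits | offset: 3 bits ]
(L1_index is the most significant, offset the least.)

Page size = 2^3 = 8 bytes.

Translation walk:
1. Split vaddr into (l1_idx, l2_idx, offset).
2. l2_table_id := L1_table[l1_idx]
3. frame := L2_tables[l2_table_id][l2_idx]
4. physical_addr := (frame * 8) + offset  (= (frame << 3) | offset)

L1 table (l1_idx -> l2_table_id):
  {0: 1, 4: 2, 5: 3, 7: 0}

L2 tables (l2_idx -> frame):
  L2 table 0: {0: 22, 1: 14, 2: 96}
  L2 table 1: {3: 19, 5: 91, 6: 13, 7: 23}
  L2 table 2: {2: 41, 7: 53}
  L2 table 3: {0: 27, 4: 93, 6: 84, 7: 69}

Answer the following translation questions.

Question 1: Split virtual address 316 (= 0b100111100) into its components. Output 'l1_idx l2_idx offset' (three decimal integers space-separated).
vaddr = 316 = 0b100111100
  top 3 bits -> l1_idx = 4
  next 3 bits -> l2_idx = 7
  bottom 3 bits -> offset = 4

Answer: 4 7 4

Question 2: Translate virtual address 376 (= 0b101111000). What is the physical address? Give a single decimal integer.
Answer: 552

Derivation:
vaddr = 376 = 0b101111000
Split: l1_idx=5, l2_idx=7, offset=0
L1[5] = 3
L2[3][7] = 69
paddr = 69 * 8 + 0 = 552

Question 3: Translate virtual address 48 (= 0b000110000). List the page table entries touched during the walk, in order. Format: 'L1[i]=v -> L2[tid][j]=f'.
vaddr = 48 = 0b000110000
Split: l1_idx=0, l2_idx=6, offset=0

Answer: L1[0]=1 -> L2[1][6]=13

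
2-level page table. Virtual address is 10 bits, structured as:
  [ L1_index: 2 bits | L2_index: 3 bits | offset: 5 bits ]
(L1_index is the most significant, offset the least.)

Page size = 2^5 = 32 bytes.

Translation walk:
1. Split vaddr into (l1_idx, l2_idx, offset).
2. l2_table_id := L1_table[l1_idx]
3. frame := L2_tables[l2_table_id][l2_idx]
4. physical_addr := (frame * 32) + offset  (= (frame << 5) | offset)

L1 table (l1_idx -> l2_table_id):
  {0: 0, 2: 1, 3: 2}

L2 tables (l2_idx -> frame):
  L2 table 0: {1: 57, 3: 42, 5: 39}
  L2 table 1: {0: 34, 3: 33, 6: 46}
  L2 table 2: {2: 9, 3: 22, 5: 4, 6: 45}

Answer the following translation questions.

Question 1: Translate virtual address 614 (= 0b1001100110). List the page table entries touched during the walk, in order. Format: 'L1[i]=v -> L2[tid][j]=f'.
Answer: L1[2]=1 -> L2[1][3]=33

Derivation:
vaddr = 614 = 0b1001100110
Split: l1_idx=2, l2_idx=3, offset=6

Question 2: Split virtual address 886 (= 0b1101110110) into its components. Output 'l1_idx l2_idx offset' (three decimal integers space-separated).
Answer: 3 3 22

Derivation:
vaddr = 886 = 0b1101110110
  top 2 bits -> l1_idx = 3
  next 3 bits -> l2_idx = 3
  bottom 5 bits -> offset = 22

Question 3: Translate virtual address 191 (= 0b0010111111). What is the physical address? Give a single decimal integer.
Answer: 1279

Derivation:
vaddr = 191 = 0b0010111111
Split: l1_idx=0, l2_idx=5, offset=31
L1[0] = 0
L2[0][5] = 39
paddr = 39 * 32 + 31 = 1279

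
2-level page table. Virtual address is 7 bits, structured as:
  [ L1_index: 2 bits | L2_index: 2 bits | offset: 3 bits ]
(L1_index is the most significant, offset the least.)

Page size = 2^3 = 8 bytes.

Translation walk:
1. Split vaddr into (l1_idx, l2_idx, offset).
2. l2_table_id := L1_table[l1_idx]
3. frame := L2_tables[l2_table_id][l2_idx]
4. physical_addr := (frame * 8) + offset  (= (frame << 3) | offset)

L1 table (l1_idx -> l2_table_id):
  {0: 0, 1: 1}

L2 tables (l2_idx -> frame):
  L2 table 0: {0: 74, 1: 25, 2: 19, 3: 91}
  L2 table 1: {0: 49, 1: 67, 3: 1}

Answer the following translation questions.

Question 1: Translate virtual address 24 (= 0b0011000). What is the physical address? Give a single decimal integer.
Answer: 728

Derivation:
vaddr = 24 = 0b0011000
Split: l1_idx=0, l2_idx=3, offset=0
L1[0] = 0
L2[0][3] = 91
paddr = 91 * 8 + 0 = 728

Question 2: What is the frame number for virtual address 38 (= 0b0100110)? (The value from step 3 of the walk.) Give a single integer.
vaddr = 38: l1_idx=1, l2_idx=0
L1[1] = 1; L2[1][0] = 49

Answer: 49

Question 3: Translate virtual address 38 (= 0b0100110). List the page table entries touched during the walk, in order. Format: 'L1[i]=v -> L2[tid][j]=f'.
Answer: L1[1]=1 -> L2[1][0]=49

Derivation:
vaddr = 38 = 0b0100110
Split: l1_idx=1, l2_idx=0, offset=6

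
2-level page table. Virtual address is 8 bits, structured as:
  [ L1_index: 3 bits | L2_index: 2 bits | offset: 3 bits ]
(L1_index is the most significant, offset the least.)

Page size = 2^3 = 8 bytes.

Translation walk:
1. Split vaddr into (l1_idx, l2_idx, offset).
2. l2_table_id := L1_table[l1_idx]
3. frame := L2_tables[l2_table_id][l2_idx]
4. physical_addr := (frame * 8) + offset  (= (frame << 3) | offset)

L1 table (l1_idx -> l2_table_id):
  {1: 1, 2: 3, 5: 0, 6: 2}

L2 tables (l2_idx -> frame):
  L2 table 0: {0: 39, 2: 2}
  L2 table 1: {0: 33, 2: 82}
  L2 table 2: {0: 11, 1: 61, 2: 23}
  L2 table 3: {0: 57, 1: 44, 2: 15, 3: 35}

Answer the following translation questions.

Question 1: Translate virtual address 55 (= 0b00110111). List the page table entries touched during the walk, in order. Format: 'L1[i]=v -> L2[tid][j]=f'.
Answer: L1[1]=1 -> L2[1][2]=82

Derivation:
vaddr = 55 = 0b00110111
Split: l1_idx=1, l2_idx=2, offset=7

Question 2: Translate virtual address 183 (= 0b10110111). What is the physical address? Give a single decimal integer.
Answer: 23

Derivation:
vaddr = 183 = 0b10110111
Split: l1_idx=5, l2_idx=2, offset=7
L1[5] = 0
L2[0][2] = 2
paddr = 2 * 8 + 7 = 23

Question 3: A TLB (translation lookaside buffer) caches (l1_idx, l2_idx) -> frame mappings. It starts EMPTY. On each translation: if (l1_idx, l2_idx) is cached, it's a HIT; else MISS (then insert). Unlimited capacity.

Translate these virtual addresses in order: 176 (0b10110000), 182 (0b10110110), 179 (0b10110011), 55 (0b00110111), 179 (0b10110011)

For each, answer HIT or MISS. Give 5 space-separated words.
Answer: MISS HIT HIT MISS HIT

Derivation:
vaddr=176: (5,2) not in TLB -> MISS, insert
vaddr=182: (5,2) in TLB -> HIT
vaddr=179: (5,2) in TLB -> HIT
vaddr=55: (1,2) not in TLB -> MISS, insert
vaddr=179: (5,2) in TLB -> HIT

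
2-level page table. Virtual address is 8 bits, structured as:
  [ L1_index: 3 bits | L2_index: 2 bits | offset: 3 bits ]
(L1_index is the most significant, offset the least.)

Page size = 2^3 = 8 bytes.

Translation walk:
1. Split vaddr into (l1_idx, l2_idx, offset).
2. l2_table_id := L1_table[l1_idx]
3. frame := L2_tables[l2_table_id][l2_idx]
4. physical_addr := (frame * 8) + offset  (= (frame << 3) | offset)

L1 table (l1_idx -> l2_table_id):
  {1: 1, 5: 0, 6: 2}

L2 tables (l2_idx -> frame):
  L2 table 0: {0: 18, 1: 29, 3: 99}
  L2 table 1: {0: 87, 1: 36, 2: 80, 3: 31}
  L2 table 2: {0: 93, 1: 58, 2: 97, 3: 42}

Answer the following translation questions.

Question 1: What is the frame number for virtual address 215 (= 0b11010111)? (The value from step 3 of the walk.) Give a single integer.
Answer: 97

Derivation:
vaddr = 215: l1_idx=6, l2_idx=2
L1[6] = 2; L2[2][2] = 97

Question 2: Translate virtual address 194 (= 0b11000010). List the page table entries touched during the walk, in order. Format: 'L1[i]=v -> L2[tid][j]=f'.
Answer: L1[6]=2 -> L2[2][0]=93

Derivation:
vaddr = 194 = 0b11000010
Split: l1_idx=6, l2_idx=0, offset=2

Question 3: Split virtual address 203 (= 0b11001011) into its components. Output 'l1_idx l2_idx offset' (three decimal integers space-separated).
Answer: 6 1 3

Derivation:
vaddr = 203 = 0b11001011
  top 3 bits -> l1_idx = 6
  next 2 bits -> l2_idx = 1
  bottom 3 bits -> offset = 3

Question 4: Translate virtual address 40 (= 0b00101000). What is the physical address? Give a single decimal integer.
Answer: 288

Derivation:
vaddr = 40 = 0b00101000
Split: l1_idx=1, l2_idx=1, offset=0
L1[1] = 1
L2[1][1] = 36
paddr = 36 * 8 + 0 = 288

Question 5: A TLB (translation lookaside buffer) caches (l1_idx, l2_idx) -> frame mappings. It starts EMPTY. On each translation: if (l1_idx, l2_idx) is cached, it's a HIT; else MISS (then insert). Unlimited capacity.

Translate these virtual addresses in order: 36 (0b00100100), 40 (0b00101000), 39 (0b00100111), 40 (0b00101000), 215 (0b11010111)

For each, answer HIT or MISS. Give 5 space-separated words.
vaddr=36: (1,0) not in TLB -> MISS, insert
vaddr=40: (1,1) not in TLB -> MISS, insert
vaddr=39: (1,0) in TLB -> HIT
vaddr=40: (1,1) in TLB -> HIT
vaddr=215: (6,2) not in TLB -> MISS, insert

Answer: MISS MISS HIT HIT MISS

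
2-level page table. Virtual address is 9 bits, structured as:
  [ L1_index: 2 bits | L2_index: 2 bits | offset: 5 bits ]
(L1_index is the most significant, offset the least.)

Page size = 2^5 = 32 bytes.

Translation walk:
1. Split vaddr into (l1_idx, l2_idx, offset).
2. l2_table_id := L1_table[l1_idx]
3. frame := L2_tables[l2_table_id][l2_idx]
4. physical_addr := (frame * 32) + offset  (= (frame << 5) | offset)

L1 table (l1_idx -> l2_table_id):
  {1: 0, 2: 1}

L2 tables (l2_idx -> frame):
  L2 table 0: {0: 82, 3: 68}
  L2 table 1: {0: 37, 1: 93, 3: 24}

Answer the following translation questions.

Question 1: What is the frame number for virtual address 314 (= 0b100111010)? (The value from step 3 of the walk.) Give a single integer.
vaddr = 314: l1_idx=2, l2_idx=1
L1[2] = 1; L2[1][1] = 93

Answer: 93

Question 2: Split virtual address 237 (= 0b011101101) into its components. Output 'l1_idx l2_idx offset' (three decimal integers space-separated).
Answer: 1 3 13

Derivation:
vaddr = 237 = 0b011101101
  top 2 bits -> l1_idx = 1
  next 2 bits -> l2_idx = 3
  bottom 5 bits -> offset = 13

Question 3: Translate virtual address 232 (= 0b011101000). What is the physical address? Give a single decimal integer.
Answer: 2184

Derivation:
vaddr = 232 = 0b011101000
Split: l1_idx=1, l2_idx=3, offset=8
L1[1] = 0
L2[0][3] = 68
paddr = 68 * 32 + 8 = 2184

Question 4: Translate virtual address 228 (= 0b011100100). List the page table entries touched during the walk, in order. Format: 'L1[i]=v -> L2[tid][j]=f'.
vaddr = 228 = 0b011100100
Split: l1_idx=1, l2_idx=3, offset=4

Answer: L1[1]=0 -> L2[0][3]=68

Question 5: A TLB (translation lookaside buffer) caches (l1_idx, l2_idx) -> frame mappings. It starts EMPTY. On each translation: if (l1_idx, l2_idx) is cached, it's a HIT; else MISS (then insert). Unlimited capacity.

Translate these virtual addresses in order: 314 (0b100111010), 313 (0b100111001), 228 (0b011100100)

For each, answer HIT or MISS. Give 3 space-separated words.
vaddr=314: (2,1) not in TLB -> MISS, insert
vaddr=313: (2,1) in TLB -> HIT
vaddr=228: (1,3) not in TLB -> MISS, insert

Answer: MISS HIT MISS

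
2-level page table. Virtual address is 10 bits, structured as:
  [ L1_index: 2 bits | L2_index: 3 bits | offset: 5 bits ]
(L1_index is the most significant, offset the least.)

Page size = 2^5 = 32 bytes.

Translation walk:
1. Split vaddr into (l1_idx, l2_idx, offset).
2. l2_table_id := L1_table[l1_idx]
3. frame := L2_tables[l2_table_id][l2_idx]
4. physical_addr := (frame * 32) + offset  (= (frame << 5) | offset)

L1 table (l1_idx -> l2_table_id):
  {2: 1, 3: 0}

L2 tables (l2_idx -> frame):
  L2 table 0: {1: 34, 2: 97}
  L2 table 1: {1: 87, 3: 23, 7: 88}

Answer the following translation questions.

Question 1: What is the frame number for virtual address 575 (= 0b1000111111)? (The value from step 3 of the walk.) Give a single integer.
Answer: 87

Derivation:
vaddr = 575: l1_idx=2, l2_idx=1
L1[2] = 1; L2[1][1] = 87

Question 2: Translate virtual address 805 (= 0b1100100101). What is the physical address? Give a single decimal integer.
vaddr = 805 = 0b1100100101
Split: l1_idx=3, l2_idx=1, offset=5
L1[3] = 0
L2[0][1] = 34
paddr = 34 * 32 + 5 = 1093

Answer: 1093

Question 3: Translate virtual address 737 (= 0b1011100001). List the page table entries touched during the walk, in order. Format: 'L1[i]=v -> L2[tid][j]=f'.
Answer: L1[2]=1 -> L2[1][7]=88

Derivation:
vaddr = 737 = 0b1011100001
Split: l1_idx=2, l2_idx=7, offset=1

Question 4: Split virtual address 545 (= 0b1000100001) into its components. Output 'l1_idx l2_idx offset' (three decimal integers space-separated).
vaddr = 545 = 0b1000100001
  top 2 bits -> l1_idx = 2
  next 3 bits -> l2_idx = 1
  bottom 5 bits -> offset = 1

Answer: 2 1 1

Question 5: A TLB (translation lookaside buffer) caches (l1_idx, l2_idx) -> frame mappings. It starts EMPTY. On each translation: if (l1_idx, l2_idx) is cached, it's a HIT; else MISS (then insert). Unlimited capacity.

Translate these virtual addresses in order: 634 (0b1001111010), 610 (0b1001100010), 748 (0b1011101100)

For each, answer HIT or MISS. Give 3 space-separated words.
vaddr=634: (2,3) not in TLB -> MISS, insert
vaddr=610: (2,3) in TLB -> HIT
vaddr=748: (2,7) not in TLB -> MISS, insert

Answer: MISS HIT MISS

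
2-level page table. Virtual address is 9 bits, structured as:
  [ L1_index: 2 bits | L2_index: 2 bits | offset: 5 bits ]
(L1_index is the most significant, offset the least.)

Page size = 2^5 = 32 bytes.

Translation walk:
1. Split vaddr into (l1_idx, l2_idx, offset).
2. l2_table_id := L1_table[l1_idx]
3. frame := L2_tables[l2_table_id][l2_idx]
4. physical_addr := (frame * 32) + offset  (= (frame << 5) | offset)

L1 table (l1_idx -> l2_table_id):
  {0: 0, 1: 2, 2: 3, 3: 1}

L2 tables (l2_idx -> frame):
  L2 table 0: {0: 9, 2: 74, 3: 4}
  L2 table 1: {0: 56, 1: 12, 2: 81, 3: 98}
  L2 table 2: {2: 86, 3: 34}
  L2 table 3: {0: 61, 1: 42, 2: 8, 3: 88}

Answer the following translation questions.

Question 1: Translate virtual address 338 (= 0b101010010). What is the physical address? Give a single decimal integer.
Answer: 274

Derivation:
vaddr = 338 = 0b101010010
Split: l1_idx=2, l2_idx=2, offset=18
L1[2] = 3
L2[3][2] = 8
paddr = 8 * 32 + 18 = 274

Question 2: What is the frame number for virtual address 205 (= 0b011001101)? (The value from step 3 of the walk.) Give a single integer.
Answer: 86

Derivation:
vaddr = 205: l1_idx=1, l2_idx=2
L1[1] = 2; L2[2][2] = 86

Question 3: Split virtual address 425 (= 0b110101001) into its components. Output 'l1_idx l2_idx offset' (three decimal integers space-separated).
Answer: 3 1 9

Derivation:
vaddr = 425 = 0b110101001
  top 2 bits -> l1_idx = 3
  next 2 bits -> l2_idx = 1
  bottom 5 bits -> offset = 9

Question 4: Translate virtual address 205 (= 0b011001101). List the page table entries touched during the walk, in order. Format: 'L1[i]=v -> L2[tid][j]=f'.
Answer: L1[1]=2 -> L2[2][2]=86

Derivation:
vaddr = 205 = 0b011001101
Split: l1_idx=1, l2_idx=2, offset=13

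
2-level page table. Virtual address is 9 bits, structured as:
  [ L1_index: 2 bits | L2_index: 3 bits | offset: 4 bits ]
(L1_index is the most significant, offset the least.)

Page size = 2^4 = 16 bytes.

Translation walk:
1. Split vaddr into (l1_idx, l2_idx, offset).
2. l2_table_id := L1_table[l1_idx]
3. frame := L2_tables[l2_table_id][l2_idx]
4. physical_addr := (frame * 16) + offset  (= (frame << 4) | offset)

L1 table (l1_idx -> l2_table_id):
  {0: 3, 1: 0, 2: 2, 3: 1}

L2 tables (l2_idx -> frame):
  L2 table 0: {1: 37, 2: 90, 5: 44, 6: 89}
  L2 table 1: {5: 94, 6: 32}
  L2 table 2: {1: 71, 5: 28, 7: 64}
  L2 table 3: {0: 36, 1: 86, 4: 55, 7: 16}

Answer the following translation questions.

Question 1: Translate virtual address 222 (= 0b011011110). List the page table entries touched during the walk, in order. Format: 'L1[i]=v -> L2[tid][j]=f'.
vaddr = 222 = 0b011011110
Split: l1_idx=1, l2_idx=5, offset=14

Answer: L1[1]=0 -> L2[0][5]=44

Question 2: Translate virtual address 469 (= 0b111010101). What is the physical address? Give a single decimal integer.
vaddr = 469 = 0b111010101
Split: l1_idx=3, l2_idx=5, offset=5
L1[3] = 1
L2[1][5] = 94
paddr = 94 * 16 + 5 = 1509

Answer: 1509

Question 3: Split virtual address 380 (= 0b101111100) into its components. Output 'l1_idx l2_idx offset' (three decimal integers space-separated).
Answer: 2 7 12

Derivation:
vaddr = 380 = 0b101111100
  top 2 bits -> l1_idx = 2
  next 3 bits -> l2_idx = 7
  bottom 4 bits -> offset = 12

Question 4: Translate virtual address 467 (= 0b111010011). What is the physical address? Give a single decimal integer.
vaddr = 467 = 0b111010011
Split: l1_idx=3, l2_idx=5, offset=3
L1[3] = 1
L2[1][5] = 94
paddr = 94 * 16 + 3 = 1507

Answer: 1507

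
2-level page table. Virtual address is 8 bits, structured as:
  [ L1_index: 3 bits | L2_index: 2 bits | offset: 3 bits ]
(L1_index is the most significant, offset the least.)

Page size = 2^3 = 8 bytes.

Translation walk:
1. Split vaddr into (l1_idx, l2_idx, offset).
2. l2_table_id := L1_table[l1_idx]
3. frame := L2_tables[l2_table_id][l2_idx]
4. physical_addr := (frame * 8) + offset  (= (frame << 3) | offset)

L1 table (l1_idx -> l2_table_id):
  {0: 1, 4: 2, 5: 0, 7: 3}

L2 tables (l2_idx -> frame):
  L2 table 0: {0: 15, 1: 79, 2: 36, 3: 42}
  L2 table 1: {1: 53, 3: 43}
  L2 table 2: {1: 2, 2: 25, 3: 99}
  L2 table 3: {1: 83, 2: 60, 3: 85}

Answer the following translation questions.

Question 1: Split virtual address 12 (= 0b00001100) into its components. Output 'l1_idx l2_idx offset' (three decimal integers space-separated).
vaddr = 12 = 0b00001100
  top 3 bits -> l1_idx = 0
  next 2 bits -> l2_idx = 1
  bottom 3 bits -> offset = 4

Answer: 0 1 4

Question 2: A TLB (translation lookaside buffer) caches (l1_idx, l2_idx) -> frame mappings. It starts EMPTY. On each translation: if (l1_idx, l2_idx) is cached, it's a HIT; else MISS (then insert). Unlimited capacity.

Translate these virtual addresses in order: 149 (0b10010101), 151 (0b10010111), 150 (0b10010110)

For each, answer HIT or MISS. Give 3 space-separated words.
Answer: MISS HIT HIT

Derivation:
vaddr=149: (4,2) not in TLB -> MISS, insert
vaddr=151: (4,2) in TLB -> HIT
vaddr=150: (4,2) in TLB -> HIT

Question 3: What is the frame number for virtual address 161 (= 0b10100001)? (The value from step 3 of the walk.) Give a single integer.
vaddr = 161: l1_idx=5, l2_idx=0
L1[5] = 0; L2[0][0] = 15

Answer: 15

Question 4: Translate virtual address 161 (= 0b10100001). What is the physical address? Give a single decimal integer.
vaddr = 161 = 0b10100001
Split: l1_idx=5, l2_idx=0, offset=1
L1[5] = 0
L2[0][0] = 15
paddr = 15 * 8 + 1 = 121

Answer: 121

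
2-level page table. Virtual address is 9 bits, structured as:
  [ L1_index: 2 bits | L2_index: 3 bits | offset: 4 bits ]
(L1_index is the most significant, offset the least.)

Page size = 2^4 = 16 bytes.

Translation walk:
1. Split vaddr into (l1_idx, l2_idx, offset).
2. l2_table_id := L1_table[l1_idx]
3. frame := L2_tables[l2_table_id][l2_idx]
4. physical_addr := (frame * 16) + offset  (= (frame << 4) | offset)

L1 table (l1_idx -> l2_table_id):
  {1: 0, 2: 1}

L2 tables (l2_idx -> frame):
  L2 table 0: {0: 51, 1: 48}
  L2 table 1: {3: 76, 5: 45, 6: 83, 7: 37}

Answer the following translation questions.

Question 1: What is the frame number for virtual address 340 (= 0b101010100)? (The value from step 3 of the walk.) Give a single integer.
Answer: 45

Derivation:
vaddr = 340: l1_idx=2, l2_idx=5
L1[2] = 1; L2[1][5] = 45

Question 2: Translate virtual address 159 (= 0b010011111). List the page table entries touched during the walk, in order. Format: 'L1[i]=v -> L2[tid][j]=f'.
Answer: L1[1]=0 -> L2[0][1]=48

Derivation:
vaddr = 159 = 0b010011111
Split: l1_idx=1, l2_idx=1, offset=15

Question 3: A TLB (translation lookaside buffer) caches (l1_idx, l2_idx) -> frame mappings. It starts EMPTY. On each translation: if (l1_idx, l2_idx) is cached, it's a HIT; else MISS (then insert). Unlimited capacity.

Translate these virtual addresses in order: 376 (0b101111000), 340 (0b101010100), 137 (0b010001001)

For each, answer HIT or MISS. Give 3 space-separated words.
Answer: MISS MISS MISS

Derivation:
vaddr=376: (2,7) not in TLB -> MISS, insert
vaddr=340: (2,5) not in TLB -> MISS, insert
vaddr=137: (1,0) not in TLB -> MISS, insert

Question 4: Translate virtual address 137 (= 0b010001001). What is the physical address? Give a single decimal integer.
Answer: 825

Derivation:
vaddr = 137 = 0b010001001
Split: l1_idx=1, l2_idx=0, offset=9
L1[1] = 0
L2[0][0] = 51
paddr = 51 * 16 + 9 = 825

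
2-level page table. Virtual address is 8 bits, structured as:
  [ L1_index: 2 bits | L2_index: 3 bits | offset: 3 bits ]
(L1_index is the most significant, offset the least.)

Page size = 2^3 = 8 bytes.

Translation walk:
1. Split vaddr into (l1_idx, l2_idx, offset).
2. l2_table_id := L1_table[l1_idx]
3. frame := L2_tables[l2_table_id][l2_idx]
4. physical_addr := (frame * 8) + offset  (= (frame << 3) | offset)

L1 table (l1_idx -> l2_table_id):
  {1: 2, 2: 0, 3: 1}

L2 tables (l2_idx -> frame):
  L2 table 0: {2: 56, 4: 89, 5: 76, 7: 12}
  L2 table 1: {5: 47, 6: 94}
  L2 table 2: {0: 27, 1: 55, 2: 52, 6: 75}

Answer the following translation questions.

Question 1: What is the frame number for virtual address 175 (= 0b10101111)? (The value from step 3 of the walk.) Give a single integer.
Answer: 76

Derivation:
vaddr = 175: l1_idx=2, l2_idx=5
L1[2] = 0; L2[0][5] = 76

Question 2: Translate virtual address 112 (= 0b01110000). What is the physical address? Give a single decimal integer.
Answer: 600

Derivation:
vaddr = 112 = 0b01110000
Split: l1_idx=1, l2_idx=6, offset=0
L1[1] = 2
L2[2][6] = 75
paddr = 75 * 8 + 0 = 600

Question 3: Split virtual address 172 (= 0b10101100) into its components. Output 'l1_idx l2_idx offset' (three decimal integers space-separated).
vaddr = 172 = 0b10101100
  top 2 bits -> l1_idx = 2
  next 3 bits -> l2_idx = 5
  bottom 3 bits -> offset = 4

Answer: 2 5 4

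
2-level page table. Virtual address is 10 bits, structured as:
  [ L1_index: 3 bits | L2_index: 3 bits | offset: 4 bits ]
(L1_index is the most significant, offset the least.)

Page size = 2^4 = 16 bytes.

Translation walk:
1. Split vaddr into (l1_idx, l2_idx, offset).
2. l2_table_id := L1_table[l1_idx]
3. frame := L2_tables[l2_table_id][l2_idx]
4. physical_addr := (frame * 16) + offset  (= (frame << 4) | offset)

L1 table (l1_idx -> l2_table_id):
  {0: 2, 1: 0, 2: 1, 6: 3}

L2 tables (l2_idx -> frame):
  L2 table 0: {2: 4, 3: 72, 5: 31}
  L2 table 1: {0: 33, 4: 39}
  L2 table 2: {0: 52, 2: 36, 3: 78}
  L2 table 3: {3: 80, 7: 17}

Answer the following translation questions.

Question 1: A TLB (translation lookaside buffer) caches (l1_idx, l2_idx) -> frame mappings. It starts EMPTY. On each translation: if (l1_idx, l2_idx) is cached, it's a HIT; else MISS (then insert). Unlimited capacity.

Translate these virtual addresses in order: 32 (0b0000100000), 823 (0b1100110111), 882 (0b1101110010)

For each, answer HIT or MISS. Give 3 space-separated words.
Answer: MISS MISS MISS

Derivation:
vaddr=32: (0,2) not in TLB -> MISS, insert
vaddr=823: (6,3) not in TLB -> MISS, insert
vaddr=882: (6,7) not in TLB -> MISS, insert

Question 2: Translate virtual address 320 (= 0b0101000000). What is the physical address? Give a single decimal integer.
vaddr = 320 = 0b0101000000
Split: l1_idx=2, l2_idx=4, offset=0
L1[2] = 1
L2[1][4] = 39
paddr = 39 * 16 + 0 = 624

Answer: 624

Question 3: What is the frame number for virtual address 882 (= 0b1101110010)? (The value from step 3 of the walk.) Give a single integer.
Answer: 17

Derivation:
vaddr = 882: l1_idx=6, l2_idx=7
L1[6] = 3; L2[3][7] = 17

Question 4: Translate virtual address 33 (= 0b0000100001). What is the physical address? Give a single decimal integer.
vaddr = 33 = 0b0000100001
Split: l1_idx=0, l2_idx=2, offset=1
L1[0] = 2
L2[2][2] = 36
paddr = 36 * 16 + 1 = 577

Answer: 577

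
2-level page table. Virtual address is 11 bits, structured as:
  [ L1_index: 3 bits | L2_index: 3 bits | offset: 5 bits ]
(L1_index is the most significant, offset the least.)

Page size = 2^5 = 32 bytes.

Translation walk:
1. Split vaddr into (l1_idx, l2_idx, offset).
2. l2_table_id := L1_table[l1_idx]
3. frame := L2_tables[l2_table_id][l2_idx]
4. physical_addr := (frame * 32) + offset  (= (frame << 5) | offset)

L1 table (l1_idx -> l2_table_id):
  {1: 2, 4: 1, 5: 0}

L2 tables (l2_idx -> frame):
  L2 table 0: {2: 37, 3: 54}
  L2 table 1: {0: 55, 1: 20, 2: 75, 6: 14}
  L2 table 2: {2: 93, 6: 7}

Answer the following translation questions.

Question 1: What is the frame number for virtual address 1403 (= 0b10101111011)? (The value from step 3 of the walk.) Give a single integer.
vaddr = 1403: l1_idx=5, l2_idx=3
L1[5] = 0; L2[0][3] = 54

Answer: 54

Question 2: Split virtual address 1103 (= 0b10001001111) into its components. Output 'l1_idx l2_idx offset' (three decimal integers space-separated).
vaddr = 1103 = 0b10001001111
  top 3 bits -> l1_idx = 4
  next 3 bits -> l2_idx = 2
  bottom 5 bits -> offset = 15

Answer: 4 2 15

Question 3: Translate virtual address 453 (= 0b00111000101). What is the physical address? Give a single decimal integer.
vaddr = 453 = 0b00111000101
Split: l1_idx=1, l2_idx=6, offset=5
L1[1] = 2
L2[2][6] = 7
paddr = 7 * 32 + 5 = 229

Answer: 229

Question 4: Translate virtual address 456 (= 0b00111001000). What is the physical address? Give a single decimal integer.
vaddr = 456 = 0b00111001000
Split: l1_idx=1, l2_idx=6, offset=8
L1[1] = 2
L2[2][6] = 7
paddr = 7 * 32 + 8 = 232

Answer: 232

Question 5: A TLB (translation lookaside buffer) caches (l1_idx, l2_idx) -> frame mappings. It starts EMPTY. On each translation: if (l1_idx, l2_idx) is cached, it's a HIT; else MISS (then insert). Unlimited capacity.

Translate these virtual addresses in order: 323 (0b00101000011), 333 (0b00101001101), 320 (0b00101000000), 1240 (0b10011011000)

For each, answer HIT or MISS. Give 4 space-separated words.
Answer: MISS HIT HIT MISS

Derivation:
vaddr=323: (1,2) not in TLB -> MISS, insert
vaddr=333: (1,2) in TLB -> HIT
vaddr=320: (1,2) in TLB -> HIT
vaddr=1240: (4,6) not in TLB -> MISS, insert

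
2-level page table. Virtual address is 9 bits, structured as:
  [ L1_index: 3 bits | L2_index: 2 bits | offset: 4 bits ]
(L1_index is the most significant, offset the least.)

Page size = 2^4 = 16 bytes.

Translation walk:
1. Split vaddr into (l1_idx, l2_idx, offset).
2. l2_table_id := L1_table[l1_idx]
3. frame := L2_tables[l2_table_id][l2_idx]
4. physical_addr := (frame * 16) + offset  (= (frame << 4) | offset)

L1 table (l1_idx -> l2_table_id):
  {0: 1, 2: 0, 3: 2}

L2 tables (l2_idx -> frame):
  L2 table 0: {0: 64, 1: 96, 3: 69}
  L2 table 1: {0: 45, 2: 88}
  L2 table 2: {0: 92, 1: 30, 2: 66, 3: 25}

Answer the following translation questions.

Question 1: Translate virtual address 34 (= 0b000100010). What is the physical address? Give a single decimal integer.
vaddr = 34 = 0b000100010
Split: l1_idx=0, l2_idx=2, offset=2
L1[0] = 1
L2[1][2] = 88
paddr = 88 * 16 + 2 = 1410

Answer: 1410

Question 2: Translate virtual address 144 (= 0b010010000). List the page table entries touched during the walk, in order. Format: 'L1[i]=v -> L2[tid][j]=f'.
Answer: L1[2]=0 -> L2[0][1]=96

Derivation:
vaddr = 144 = 0b010010000
Split: l1_idx=2, l2_idx=1, offset=0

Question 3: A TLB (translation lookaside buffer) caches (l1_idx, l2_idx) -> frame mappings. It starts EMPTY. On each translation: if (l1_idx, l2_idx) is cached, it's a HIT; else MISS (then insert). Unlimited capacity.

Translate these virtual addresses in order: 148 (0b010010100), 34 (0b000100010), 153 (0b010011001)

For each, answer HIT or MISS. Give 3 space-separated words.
Answer: MISS MISS HIT

Derivation:
vaddr=148: (2,1) not in TLB -> MISS, insert
vaddr=34: (0,2) not in TLB -> MISS, insert
vaddr=153: (2,1) in TLB -> HIT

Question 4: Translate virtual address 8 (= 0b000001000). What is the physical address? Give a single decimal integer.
Answer: 728

Derivation:
vaddr = 8 = 0b000001000
Split: l1_idx=0, l2_idx=0, offset=8
L1[0] = 1
L2[1][0] = 45
paddr = 45 * 16 + 8 = 728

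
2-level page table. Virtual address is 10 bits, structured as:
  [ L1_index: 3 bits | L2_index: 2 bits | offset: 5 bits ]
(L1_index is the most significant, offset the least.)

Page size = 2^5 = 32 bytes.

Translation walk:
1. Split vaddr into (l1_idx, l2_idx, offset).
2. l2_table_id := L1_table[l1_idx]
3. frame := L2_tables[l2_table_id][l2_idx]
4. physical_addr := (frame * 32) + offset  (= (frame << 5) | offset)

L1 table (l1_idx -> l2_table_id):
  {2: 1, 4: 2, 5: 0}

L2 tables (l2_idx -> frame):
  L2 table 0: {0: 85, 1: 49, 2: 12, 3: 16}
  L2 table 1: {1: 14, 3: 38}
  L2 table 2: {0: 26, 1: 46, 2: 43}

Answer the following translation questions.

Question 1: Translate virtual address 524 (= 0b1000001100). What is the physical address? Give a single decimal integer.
Answer: 844

Derivation:
vaddr = 524 = 0b1000001100
Split: l1_idx=4, l2_idx=0, offset=12
L1[4] = 2
L2[2][0] = 26
paddr = 26 * 32 + 12 = 844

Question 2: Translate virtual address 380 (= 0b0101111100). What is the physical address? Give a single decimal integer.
Answer: 1244

Derivation:
vaddr = 380 = 0b0101111100
Split: l1_idx=2, l2_idx=3, offset=28
L1[2] = 1
L2[1][3] = 38
paddr = 38 * 32 + 28 = 1244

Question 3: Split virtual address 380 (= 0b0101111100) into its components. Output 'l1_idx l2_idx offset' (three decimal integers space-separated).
Answer: 2 3 28

Derivation:
vaddr = 380 = 0b0101111100
  top 3 bits -> l1_idx = 2
  next 2 bits -> l2_idx = 3
  bottom 5 bits -> offset = 28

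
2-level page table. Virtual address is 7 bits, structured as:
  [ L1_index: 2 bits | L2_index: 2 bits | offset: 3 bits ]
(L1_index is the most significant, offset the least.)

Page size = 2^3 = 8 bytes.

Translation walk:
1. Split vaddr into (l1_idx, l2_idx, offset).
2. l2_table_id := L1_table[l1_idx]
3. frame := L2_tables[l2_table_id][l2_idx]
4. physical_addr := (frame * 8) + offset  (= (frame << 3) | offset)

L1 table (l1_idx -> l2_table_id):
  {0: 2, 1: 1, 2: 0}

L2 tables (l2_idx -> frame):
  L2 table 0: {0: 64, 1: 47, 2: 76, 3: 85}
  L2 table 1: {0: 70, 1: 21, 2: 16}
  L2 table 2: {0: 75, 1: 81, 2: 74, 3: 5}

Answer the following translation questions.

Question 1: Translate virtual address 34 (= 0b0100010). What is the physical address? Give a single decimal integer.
Answer: 562

Derivation:
vaddr = 34 = 0b0100010
Split: l1_idx=1, l2_idx=0, offset=2
L1[1] = 1
L2[1][0] = 70
paddr = 70 * 8 + 2 = 562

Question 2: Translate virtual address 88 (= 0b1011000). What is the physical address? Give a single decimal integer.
Answer: 680

Derivation:
vaddr = 88 = 0b1011000
Split: l1_idx=2, l2_idx=3, offset=0
L1[2] = 0
L2[0][3] = 85
paddr = 85 * 8 + 0 = 680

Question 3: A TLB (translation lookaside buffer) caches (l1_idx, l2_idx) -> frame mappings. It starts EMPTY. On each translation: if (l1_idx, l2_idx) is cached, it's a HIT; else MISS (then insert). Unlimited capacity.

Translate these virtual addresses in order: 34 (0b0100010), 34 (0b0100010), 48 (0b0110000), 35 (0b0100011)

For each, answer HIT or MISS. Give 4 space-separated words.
Answer: MISS HIT MISS HIT

Derivation:
vaddr=34: (1,0) not in TLB -> MISS, insert
vaddr=34: (1,0) in TLB -> HIT
vaddr=48: (1,2) not in TLB -> MISS, insert
vaddr=35: (1,0) in TLB -> HIT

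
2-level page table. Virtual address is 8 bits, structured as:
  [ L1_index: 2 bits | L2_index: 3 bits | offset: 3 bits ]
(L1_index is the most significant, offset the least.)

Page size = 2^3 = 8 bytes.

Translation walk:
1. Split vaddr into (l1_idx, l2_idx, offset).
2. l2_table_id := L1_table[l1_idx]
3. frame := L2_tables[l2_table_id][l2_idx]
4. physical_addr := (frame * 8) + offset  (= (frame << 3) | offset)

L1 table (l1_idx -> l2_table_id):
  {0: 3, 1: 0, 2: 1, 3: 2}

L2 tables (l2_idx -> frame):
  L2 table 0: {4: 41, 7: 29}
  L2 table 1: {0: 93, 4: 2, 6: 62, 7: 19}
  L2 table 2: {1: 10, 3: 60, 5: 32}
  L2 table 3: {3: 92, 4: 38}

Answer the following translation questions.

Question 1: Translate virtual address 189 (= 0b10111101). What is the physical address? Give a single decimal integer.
vaddr = 189 = 0b10111101
Split: l1_idx=2, l2_idx=7, offset=5
L1[2] = 1
L2[1][7] = 19
paddr = 19 * 8 + 5 = 157

Answer: 157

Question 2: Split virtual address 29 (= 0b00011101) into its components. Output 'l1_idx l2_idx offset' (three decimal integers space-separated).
Answer: 0 3 5

Derivation:
vaddr = 29 = 0b00011101
  top 2 bits -> l1_idx = 0
  next 3 bits -> l2_idx = 3
  bottom 3 bits -> offset = 5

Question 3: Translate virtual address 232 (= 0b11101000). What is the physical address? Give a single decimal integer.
Answer: 256

Derivation:
vaddr = 232 = 0b11101000
Split: l1_idx=3, l2_idx=5, offset=0
L1[3] = 2
L2[2][5] = 32
paddr = 32 * 8 + 0 = 256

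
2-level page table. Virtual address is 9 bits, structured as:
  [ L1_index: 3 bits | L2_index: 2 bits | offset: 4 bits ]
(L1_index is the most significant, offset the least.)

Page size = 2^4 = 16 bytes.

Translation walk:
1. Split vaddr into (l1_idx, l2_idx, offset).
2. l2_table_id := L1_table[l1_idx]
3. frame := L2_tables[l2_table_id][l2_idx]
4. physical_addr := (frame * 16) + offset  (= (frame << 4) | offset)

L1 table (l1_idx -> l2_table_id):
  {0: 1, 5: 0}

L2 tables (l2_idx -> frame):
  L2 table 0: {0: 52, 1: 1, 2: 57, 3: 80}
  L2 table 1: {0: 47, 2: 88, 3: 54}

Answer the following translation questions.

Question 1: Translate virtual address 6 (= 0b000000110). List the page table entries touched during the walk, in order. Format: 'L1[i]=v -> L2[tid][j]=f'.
Answer: L1[0]=1 -> L2[1][0]=47

Derivation:
vaddr = 6 = 0b000000110
Split: l1_idx=0, l2_idx=0, offset=6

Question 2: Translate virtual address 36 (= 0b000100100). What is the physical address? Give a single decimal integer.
vaddr = 36 = 0b000100100
Split: l1_idx=0, l2_idx=2, offset=4
L1[0] = 1
L2[1][2] = 88
paddr = 88 * 16 + 4 = 1412

Answer: 1412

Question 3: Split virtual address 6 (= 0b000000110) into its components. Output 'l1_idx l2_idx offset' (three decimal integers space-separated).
vaddr = 6 = 0b000000110
  top 3 bits -> l1_idx = 0
  next 2 bits -> l2_idx = 0
  bottom 4 bits -> offset = 6

Answer: 0 0 6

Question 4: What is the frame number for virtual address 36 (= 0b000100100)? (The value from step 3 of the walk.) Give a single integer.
Answer: 88

Derivation:
vaddr = 36: l1_idx=0, l2_idx=2
L1[0] = 1; L2[1][2] = 88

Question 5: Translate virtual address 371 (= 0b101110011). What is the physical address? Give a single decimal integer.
vaddr = 371 = 0b101110011
Split: l1_idx=5, l2_idx=3, offset=3
L1[5] = 0
L2[0][3] = 80
paddr = 80 * 16 + 3 = 1283

Answer: 1283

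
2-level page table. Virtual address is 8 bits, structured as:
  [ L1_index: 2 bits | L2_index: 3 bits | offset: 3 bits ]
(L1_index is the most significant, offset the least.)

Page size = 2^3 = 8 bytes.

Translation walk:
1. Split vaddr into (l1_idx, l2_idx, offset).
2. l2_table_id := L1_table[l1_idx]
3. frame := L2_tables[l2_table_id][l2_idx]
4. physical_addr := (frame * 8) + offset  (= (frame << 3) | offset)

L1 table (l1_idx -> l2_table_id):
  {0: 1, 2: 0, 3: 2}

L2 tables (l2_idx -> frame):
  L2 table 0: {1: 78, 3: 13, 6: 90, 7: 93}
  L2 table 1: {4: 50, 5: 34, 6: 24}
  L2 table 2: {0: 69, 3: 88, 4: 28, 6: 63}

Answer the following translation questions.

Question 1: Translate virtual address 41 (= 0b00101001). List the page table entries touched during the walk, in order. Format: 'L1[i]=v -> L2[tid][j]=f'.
vaddr = 41 = 0b00101001
Split: l1_idx=0, l2_idx=5, offset=1

Answer: L1[0]=1 -> L2[1][5]=34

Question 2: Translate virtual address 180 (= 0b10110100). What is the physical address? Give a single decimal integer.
Answer: 724

Derivation:
vaddr = 180 = 0b10110100
Split: l1_idx=2, l2_idx=6, offset=4
L1[2] = 0
L2[0][6] = 90
paddr = 90 * 8 + 4 = 724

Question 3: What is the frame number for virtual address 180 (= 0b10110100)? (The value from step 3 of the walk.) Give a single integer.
Answer: 90

Derivation:
vaddr = 180: l1_idx=2, l2_idx=6
L1[2] = 0; L2[0][6] = 90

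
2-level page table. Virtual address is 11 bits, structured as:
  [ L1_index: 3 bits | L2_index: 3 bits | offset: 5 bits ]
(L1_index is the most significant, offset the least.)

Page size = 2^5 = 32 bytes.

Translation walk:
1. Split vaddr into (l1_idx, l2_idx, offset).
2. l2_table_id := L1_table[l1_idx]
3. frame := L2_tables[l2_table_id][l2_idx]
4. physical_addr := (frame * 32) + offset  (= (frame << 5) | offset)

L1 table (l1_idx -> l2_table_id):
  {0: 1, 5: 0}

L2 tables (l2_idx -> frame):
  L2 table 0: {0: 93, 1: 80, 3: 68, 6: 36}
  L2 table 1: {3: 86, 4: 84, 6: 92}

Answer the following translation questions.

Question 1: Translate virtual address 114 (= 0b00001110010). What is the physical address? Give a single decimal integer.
Answer: 2770

Derivation:
vaddr = 114 = 0b00001110010
Split: l1_idx=0, l2_idx=3, offset=18
L1[0] = 1
L2[1][3] = 86
paddr = 86 * 32 + 18 = 2770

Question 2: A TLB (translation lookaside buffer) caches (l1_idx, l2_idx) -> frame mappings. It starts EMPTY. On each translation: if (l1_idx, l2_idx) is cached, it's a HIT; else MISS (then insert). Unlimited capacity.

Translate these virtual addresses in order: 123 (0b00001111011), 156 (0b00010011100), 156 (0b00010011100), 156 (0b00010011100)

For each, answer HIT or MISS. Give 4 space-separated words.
Answer: MISS MISS HIT HIT

Derivation:
vaddr=123: (0,3) not in TLB -> MISS, insert
vaddr=156: (0,4) not in TLB -> MISS, insert
vaddr=156: (0,4) in TLB -> HIT
vaddr=156: (0,4) in TLB -> HIT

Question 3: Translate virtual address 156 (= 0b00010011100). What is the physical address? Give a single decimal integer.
vaddr = 156 = 0b00010011100
Split: l1_idx=0, l2_idx=4, offset=28
L1[0] = 1
L2[1][4] = 84
paddr = 84 * 32 + 28 = 2716

Answer: 2716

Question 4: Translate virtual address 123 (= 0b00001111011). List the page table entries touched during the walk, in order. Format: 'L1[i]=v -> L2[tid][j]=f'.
vaddr = 123 = 0b00001111011
Split: l1_idx=0, l2_idx=3, offset=27

Answer: L1[0]=1 -> L2[1][3]=86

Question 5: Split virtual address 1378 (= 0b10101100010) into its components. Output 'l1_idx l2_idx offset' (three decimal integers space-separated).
vaddr = 1378 = 0b10101100010
  top 3 bits -> l1_idx = 5
  next 3 bits -> l2_idx = 3
  bottom 5 bits -> offset = 2

Answer: 5 3 2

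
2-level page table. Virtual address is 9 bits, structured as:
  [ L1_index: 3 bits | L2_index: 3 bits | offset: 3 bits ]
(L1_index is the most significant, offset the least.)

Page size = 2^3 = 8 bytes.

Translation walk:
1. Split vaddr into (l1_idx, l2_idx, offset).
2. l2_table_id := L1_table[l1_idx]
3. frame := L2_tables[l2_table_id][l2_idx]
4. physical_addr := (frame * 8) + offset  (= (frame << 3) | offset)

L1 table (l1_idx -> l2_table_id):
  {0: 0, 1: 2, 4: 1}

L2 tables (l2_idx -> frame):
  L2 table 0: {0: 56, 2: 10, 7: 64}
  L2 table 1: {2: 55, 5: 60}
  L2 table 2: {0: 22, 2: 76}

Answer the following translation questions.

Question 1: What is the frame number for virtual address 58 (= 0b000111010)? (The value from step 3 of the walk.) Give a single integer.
vaddr = 58: l1_idx=0, l2_idx=7
L1[0] = 0; L2[0][7] = 64

Answer: 64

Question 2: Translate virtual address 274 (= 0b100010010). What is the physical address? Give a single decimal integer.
Answer: 442

Derivation:
vaddr = 274 = 0b100010010
Split: l1_idx=4, l2_idx=2, offset=2
L1[4] = 1
L2[1][2] = 55
paddr = 55 * 8 + 2 = 442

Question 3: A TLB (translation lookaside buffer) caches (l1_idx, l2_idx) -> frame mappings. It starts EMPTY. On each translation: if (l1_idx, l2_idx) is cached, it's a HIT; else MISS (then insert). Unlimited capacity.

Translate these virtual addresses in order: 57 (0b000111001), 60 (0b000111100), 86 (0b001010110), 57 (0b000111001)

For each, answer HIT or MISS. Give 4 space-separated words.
vaddr=57: (0,7) not in TLB -> MISS, insert
vaddr=60: (0,7) in TLB -> HIT
vaddr=86: (1,2) not in TLB -> MISS, insert
vaddr=57: (0,7) in TLB -> HIT

Answer: MISS HIT MISS HIT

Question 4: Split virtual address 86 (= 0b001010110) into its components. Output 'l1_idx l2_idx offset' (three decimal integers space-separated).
Answer: 1 2 6

Derivation:
vaddr = 86 = 0b001010110
  top 3 bits -> l1_idx = 1
  next 3 bits -> l2_idx = 2
  bottom 3 bits -> offset = 6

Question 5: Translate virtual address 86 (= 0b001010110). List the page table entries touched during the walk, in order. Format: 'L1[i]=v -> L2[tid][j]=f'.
Answer: L1[1]=2 -> L2[2][2]=76

Derivation:
vaddr = 86 = 0b001010110
Split: l1_idx=1, l2_idx=2, offset=6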